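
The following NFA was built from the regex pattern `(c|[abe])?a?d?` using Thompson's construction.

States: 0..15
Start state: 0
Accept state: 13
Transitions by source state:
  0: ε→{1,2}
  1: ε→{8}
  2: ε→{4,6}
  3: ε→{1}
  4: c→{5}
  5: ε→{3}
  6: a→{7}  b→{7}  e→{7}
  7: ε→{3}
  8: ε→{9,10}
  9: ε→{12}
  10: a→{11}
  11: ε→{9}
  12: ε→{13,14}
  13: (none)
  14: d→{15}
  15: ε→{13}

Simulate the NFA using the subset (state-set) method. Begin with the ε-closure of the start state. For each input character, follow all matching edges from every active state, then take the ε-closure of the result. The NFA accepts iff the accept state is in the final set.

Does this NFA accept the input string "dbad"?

Answer: REJECT

Steps:
initial (ε-close {0}): {0,1,2,4,6,8,9,10,12,13,14}
'd' @ 1: {13,15}  ✓accept
'b' @ 2: {}  — dead — no transitions
rest 'ad' ignored (set empty)
after full input: {}  (accept=13 not in)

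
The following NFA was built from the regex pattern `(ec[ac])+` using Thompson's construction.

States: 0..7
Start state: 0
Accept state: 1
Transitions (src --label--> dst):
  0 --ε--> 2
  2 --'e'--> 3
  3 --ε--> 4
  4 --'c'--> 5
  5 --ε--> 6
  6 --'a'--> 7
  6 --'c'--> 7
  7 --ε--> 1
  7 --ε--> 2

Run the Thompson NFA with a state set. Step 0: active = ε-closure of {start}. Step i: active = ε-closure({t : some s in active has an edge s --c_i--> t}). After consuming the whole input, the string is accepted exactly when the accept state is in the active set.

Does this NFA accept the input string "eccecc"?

S₀ = ε-closure({0}) = {0,2}
'e' @ 1: {3,4}
'c' @ 2: {5,6}
'c' @ 3: {1,2,7}  ✓accept
'e' @ 4: {3,4}
'c' @ 5: {5,6}
'c' @ 6: {1,2,7}  ✓accept
after full input: {1,2,7}  (accept=1 in)

Answer: ACCEPT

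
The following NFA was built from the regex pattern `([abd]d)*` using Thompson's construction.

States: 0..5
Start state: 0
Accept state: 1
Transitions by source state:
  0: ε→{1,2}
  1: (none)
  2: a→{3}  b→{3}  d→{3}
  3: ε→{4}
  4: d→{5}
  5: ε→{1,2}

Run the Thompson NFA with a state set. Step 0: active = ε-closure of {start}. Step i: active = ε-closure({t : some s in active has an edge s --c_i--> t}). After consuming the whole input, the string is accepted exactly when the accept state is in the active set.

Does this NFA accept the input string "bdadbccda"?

initial (ε-close {0}): {0,1,2}
'b' @ 1: {3,4}
'd' @ 2: {1,2,5}  [accepting]
'a' @ 3: {3,4}
'd' @ 4: {1,2,5}  [accepting]
'b' @ 5: {3,4}
'c' @ 6: {}  — dead — no transitions
rest 'cda' ignored (set empty)
end set {} — state 1 not in

Answer: REJECT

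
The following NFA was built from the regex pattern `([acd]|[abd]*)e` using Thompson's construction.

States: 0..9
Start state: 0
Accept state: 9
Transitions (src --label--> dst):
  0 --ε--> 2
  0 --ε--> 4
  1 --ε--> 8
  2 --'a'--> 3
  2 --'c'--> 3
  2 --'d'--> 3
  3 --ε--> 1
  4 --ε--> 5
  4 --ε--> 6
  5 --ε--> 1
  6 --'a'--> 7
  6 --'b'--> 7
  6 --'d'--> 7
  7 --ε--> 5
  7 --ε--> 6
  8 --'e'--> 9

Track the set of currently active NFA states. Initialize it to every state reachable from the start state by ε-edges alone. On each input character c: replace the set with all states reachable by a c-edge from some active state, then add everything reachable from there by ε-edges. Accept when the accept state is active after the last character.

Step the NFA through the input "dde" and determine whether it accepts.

S₀ = ε-closure({0}) = {0,1,2,4,5,6,8}
'd' @ 1: {1,3,5,6,7,8}
'd' @ 2: {1,5,6,7,8}
'e' @ 3: {9}  [accepting]
final: {9}; accept 9 in set

Answer: ACCEPT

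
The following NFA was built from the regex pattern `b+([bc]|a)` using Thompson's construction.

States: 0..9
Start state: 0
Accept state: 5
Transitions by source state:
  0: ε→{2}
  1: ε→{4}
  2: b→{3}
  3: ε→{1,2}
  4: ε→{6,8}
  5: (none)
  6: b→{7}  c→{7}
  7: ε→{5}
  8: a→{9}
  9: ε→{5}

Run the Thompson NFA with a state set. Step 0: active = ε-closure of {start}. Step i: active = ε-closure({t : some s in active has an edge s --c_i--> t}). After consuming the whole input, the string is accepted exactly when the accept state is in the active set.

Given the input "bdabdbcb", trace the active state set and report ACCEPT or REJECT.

initial (ε-close {0}): {0,2}
'b' @ 1: {1,2,3,4,6,8}
'd' @ 2: {}  — no active states
rest 'abdbcb' ignored (set empty)
final: {}; accept 5 not in set

Answer: REJECT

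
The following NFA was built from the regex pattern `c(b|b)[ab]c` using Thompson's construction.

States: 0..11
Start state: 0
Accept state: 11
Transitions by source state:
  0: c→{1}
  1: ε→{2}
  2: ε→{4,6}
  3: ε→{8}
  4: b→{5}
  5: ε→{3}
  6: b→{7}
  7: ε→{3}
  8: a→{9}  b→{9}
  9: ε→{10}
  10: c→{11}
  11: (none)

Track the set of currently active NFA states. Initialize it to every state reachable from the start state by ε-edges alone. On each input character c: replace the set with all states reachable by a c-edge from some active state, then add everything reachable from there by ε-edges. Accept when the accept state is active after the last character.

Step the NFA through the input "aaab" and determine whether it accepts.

start: ε-closure({0}) = {0}
'a' @ 1: {}  — no active states
rest 'aab' ignored (set empty)
end set {} — state 11 not in

Answer: REJECT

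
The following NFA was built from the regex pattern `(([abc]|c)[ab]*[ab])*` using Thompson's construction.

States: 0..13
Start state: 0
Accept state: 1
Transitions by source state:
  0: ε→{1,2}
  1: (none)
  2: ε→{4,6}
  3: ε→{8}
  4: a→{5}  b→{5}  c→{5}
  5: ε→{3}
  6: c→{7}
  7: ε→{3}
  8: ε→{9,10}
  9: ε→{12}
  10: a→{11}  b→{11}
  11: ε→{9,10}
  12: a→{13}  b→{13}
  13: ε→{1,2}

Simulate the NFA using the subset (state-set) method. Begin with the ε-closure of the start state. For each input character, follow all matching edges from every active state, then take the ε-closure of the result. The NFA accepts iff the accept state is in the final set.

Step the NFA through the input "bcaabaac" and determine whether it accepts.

S₀ = ε-closure({0}) = {0,1,2,4,6}
'b' @ 1: {3,5,8,9,10,12}
'c' @ 2: {}  — state set empty
rest 'aabaac' ignored (set empty)
after full input: {}  (accept=1 not in)

Answer: REJECT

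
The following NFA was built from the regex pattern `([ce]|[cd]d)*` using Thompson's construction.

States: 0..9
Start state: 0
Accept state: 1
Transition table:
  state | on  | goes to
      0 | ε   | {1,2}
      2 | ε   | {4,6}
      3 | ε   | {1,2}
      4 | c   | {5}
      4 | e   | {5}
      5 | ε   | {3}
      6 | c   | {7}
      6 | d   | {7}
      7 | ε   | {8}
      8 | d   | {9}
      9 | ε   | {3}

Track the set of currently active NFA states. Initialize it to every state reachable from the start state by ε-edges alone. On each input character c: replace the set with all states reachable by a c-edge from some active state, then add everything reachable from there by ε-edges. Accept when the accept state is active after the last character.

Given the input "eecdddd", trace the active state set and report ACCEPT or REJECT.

initial (ε-close {0}): {0,1,2,4,6}
'e' @ 1: {1,2,3,4,5,6}  [accepting]
'e' @ 2: {1,2,3,4,5,6}  [accepting]
'c' @ 3: {1,2,3,4,5,6,7,8}  [accepting]
'd' @ 4: {1,2,3,4,6,7,8,9}  [accepting]
'd' @ 5: {1,2,3,4,6,7,8,9}  [accepting]
'd' @ 6: {1,2,3,4,6,7,8,9}  [accepting]
'd' @ 7: {1,2,3,4,6,7,8,9}  [accepting]
final: {1,2,3,4,6,7,8,9}; accept 1 in set

Answer: ACCEPT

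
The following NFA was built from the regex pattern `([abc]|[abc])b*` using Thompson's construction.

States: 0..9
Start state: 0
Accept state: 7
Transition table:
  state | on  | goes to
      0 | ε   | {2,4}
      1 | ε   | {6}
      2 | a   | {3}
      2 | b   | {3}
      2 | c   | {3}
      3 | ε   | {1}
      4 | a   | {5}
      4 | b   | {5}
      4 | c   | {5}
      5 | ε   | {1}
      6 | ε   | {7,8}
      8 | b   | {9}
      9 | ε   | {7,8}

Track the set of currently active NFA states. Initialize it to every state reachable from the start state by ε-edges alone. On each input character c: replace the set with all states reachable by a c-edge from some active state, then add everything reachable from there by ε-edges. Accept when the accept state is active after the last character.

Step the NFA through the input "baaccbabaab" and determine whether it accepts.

start: ε-closure({0}) = {0,2,4}
'b' @ 1: {1,3,5,6,7,8}  (accept∈set)
'a' @ 2: {}  — no active states
rest 'accbabaab' ignored (set empty)
end set {} — state 7 not in

Answer: REJECT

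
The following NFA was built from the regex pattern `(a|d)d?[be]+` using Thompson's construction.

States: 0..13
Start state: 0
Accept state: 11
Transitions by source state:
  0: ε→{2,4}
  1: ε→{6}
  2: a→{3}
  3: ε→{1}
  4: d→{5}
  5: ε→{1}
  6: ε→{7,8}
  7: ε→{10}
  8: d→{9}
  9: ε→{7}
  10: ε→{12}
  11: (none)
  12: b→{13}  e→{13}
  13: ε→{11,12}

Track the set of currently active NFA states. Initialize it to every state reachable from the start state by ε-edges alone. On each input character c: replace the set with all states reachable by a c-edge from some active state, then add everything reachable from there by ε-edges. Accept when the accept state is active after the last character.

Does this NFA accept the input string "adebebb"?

Answer: ACCEPT

Trace:
S₀ = ε-closure({0}) = {0,2,4}
'a' @ 1: {1,3,6,7,8,10,12}
'd' @ 2: {7,9,10,12}
'e' @ 3: {11,12,13}  [accepting]
'b' @ 4: {11,12,13}  [accepting]
'e' @ 5: {11,12,13}  [accepting]
'b' @ 6: {11,12,13}  [accepting]
'b' @ 7: {11,12,13}  [accepting]
final: {11,12,13}; accept 11 in set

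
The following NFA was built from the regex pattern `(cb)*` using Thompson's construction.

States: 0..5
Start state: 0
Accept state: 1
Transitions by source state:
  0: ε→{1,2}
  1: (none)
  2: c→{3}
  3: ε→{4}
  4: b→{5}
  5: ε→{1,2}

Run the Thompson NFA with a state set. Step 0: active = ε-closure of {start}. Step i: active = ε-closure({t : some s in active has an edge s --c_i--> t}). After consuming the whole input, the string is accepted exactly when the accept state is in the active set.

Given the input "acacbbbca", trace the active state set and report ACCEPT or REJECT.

S₀ = ε-closure({0}) = {0,1,2}
'a' @ 1: {}  — no active states
rest 'cacbbbca' ignored (set empty)
after full input: {}  (accept=1 not in)

Answer: REJECT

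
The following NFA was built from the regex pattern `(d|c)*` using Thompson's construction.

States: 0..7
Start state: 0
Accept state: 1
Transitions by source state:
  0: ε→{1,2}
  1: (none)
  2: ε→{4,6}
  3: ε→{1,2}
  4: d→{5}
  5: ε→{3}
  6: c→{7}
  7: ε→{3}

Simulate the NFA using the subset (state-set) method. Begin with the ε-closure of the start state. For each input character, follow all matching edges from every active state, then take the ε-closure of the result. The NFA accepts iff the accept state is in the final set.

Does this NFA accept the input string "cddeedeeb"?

start: ε-closure({0}) = {0,1,2,4,6}
'c' @ 1: {1,2,3,4,6,7}  [accepting]
'd' @ 2: {1,2,3,4,5,6}  [accepting]
'd' @ 3: {1,2,3,4,5,6}  [accepting]
'e' @ 4: {}  — state set empty
rest 'edeeb' ignored (set empty)
after full input: {}  (accept=1 not in)

Answer: REJECT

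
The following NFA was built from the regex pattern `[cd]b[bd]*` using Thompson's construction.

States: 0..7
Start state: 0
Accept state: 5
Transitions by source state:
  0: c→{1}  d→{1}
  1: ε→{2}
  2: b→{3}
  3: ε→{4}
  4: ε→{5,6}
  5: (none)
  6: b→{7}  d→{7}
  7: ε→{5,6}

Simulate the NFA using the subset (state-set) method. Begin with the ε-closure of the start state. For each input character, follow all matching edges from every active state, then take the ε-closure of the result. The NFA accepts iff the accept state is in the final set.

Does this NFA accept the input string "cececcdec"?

Answer: REJECT

Trace:
initial (ε-close {0}): {0}
'c' @ 1: {1,2}
'e' @ 2: {}  — no active states
rest 'ceccdec' ignored (set empty)
after full input: {}  (accept=5 not in)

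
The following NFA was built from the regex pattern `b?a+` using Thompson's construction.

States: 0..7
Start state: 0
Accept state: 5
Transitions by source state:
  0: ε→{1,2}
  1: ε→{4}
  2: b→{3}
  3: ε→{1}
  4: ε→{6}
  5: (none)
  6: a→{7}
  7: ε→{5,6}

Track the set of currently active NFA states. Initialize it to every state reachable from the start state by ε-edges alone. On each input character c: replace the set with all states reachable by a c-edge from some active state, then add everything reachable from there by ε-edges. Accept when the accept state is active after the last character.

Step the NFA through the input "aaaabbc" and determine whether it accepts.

initial (ε-close {0}): {0,1,2,4,6}
'a' @ 1: {5,6,7}  ✓accept
'a' @ 2: {5,6,7}  ✓accept
'a' @ 3: {5,6,7}  ✓accept
'a' @ 4: {5,6,7}  ✓accept
'b' @ 5: {}  — dead — no transitions
rest 'bc' ignored (set empty)
final: {}; accept 5 not in set

Answer: REJECT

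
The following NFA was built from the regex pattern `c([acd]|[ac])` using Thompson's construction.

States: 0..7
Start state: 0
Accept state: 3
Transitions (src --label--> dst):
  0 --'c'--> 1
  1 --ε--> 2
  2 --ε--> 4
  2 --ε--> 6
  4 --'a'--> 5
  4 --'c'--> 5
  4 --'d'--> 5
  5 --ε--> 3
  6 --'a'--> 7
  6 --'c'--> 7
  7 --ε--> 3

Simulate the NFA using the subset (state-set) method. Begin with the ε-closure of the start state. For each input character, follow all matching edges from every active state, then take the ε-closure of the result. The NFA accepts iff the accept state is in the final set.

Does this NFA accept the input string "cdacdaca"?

Answer: REJECT

Steps:
initial (ε-close {0}): {0}
'c' @ 1: {1,2,4,6}
'd' @ 2: {3,5}  [accepting]
'a' @ 3: {}  — dead — no transitions
rest 'cdaca' ignored (set empty)
end set {} — state 3 not in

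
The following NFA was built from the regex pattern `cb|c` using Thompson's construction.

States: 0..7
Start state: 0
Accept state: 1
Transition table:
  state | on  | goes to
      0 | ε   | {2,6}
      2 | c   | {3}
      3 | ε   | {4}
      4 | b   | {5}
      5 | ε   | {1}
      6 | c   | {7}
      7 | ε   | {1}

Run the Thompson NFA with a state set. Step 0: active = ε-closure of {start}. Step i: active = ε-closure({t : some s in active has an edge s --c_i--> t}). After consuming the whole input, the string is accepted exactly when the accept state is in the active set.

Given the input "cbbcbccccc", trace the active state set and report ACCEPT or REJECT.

initial (ε-close {0}): {0,2,6}
'c' @ 1: {1,3,4,7}  [accepting]
'b' @ 2: {1,5}  [accepting]
'b' @ 3: {}  — dead — no transitions
rest 'cbccccc' ignored (set empty)
final: {}; accept 1 not in set

Answer: REJECT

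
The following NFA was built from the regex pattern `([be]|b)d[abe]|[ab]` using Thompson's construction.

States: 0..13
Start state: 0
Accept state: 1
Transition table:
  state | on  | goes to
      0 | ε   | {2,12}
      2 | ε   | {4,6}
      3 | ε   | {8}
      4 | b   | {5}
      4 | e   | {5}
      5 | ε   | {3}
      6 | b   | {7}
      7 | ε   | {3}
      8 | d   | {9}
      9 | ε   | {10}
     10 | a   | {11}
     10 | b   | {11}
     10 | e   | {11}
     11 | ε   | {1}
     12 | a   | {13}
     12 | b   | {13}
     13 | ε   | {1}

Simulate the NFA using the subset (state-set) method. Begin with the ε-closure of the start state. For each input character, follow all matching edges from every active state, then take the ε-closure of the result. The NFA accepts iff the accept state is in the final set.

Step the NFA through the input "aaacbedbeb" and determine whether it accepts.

Answer: REJECT

Trace:
S₀ = ε-closure({0}) = {0,2,4,6,12}
'a' @ 1: {1,13}  (accept∈set)
'a' @ 2: {}  — no active states
rest 'acbedbeb' ignored (set empty)
end set {} — state 1 not in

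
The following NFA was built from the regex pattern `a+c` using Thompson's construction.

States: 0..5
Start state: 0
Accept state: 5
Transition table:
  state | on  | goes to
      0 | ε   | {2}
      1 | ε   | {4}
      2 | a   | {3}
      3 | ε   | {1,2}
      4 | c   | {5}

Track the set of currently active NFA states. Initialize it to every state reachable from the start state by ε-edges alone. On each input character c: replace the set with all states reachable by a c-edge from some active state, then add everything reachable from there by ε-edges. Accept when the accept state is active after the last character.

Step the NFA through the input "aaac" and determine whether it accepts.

start: ε-closure({0}) = {0,2}
'a' @ 1: {1,2,3,4}
'a' @ 2: {1,2,3,4}
'a' @ 3: {1,2,3,4}
'c' @ 4: {5}  (accept∈set)
after full input: {5}  (accept=5 in)

Answer: ACCEPT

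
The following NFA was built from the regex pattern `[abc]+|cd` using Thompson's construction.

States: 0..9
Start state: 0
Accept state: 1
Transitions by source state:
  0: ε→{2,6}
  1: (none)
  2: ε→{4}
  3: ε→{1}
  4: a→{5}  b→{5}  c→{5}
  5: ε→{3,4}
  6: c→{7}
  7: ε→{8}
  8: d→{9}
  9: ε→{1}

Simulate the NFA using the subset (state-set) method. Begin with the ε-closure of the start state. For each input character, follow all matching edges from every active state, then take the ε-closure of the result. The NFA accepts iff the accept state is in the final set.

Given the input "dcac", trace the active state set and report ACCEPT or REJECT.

Answer: REJECT

Derivation:
start: ε-closure({0}) = {0,2,4,6}
'd' @ 1: {}  — no active states
rest 'cac' ignored (set empty)
final: {}; accept 1 not in set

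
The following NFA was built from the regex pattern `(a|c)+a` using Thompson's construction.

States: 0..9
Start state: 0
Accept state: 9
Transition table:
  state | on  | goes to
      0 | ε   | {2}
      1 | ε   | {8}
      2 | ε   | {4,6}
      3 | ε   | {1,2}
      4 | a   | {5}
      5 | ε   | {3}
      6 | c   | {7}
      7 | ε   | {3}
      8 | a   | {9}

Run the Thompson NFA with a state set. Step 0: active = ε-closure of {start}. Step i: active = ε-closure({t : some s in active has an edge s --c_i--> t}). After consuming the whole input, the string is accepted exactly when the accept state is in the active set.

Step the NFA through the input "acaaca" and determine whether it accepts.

Answer: ACCEPT

Steps:
initial (ε-close {0}): {0,2,4,6}
'a' @ 1: {1,2,3,4,5,6,8}
'c' @ 2: {1,2,3,4,6,7,8}
'a' @ 3: {1,2,3,4,5,6,8,9}  [accepting]
'a' @ 4: {1,2,3,4,5,6,8,9}  [accepting]
'c' @ 5: {1,2,3,4,6,7,8}
'a' @ 6: {1,2,3,4,5,6,8,9}  [accepting]
final: {1,2,3,4,5,6,8,9}; accept 9 in set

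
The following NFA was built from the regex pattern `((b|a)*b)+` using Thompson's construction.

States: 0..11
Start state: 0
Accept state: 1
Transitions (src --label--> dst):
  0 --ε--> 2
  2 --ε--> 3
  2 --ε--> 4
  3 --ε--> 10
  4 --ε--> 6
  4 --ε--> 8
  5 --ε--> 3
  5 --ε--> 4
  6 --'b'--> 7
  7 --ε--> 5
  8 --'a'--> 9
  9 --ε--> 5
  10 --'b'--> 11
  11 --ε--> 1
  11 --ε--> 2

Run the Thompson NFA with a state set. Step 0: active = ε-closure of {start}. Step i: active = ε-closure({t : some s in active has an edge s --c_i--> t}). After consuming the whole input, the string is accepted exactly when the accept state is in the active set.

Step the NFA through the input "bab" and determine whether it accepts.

Answer: ACCEPT

Derivation:
start: ε-closure({0}) = {0,2,3,4,6,8,10}
'b' @ 1: {1,2,3,4,5,6,7,8,10,11}  ✓accept
'a' @ 2: {3,4,5,6,8,9,10}
'b' @ 3: {1,2,3,4,5,6,7,8,10,11}  ✓accept
after full input: {1,2,3,4,5,6,7,8,10,11}  (accept=1 in)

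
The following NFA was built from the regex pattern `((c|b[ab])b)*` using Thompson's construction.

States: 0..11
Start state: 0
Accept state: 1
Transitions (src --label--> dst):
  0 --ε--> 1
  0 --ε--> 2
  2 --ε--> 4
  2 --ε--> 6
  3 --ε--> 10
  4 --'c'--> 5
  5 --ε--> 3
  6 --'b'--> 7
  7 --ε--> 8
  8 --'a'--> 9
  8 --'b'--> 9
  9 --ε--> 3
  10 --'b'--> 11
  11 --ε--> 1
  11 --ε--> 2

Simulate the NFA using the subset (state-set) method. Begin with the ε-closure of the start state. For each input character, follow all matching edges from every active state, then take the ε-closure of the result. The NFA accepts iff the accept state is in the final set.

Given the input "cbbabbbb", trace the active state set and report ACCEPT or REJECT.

Answer: ACCEPT

Derivation:
S₀ = ε-closure({0}) = {0,1,2,4,6}
'c' @ 1: {3,5,10}
'b' @ 2: {1,2,4,6,11}  (accept∈set)
'b' @ 3: {7,8}
'a' @ 4: {3,9,10}
'b' @ 5: {1,2,4,6,11}  (accept∈set)
'b' @ 6: {7,8}
'b' @ 7: {3,9,10}
'b' @ 8: {1,2,4,6,11}  (accept∈set)
after full input: {1,2,4,6,11}  (accept=1 in)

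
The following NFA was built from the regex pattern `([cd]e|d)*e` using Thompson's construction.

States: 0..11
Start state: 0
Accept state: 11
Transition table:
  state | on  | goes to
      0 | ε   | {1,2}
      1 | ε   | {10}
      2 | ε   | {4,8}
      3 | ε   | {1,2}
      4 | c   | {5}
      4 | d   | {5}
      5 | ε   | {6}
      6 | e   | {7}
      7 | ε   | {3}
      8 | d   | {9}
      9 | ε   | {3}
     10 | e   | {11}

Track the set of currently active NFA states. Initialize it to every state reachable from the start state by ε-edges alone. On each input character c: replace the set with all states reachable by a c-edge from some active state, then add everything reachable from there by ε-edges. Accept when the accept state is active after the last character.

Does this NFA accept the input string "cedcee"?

Answer: ACCEPT

Derivation:
initial (ε-close {0}): {0,1,2,4,8,10}
'c' @ 1: {5,6}
'e' @ 2: {1,2,3,4,7,8,10}
'd' @ 3: {1,2,3,4,5,6,8,9,10}
'c' @ 4: {5,6}
'e' @ 5: {1,2,3,4,7,8,10}
'e' @ 6: {11}  ✓accept
final: {11}; accept 11 in set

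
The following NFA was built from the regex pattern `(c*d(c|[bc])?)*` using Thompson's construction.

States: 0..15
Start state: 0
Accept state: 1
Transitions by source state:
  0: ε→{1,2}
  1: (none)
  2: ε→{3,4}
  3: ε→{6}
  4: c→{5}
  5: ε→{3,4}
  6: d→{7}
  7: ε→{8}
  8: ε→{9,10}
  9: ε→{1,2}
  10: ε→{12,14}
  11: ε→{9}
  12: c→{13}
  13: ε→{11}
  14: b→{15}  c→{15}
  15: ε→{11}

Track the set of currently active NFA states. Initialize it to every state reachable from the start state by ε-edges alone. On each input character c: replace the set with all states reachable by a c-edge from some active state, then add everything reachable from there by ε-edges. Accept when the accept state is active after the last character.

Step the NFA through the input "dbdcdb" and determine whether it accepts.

Answer: ACCEPT

Trace:
S₀ = ε-closure({0}) = {0,1,2,3,4,6}
'd' @ 1: {1,2,3,4,6,7,8,9,10,12,14}  ✓accept
'b' @ 2: {1,2,3,4,6,9,11,15}  ✓accept
'd' @ 3: {1,2,3,4,6,7,8,9,10,12,14}  ✓accept
'c' @ 4: {1,2,3,4,5,6,9,11,13,15}  ✓accept
'd' @ 5: {1,2,3,4,6,7,8,9,10,12,14}  ✓accept
'b' @ 6: {1,2,3,4,6,9,11,15}  ✓accept
final: {1,2,3,4,6,9,11,15}; accept 1 in set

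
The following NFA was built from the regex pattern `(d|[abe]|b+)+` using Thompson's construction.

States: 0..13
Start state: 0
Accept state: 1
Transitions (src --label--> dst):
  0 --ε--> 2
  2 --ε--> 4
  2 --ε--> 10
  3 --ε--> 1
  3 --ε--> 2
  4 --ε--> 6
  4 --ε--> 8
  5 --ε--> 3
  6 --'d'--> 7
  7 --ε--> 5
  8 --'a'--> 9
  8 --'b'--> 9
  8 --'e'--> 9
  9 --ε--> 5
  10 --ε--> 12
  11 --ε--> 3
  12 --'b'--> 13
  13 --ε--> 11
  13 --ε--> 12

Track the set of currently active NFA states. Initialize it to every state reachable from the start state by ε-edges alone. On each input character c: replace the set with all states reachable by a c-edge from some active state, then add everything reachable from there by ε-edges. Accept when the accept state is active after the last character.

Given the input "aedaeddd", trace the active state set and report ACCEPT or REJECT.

Answer: ACCEPT

Steps:
S₀ = ε-closure({0}) = {0,2,4,6,8,10,12}
'a' @ 1: {1,2,3,4,5,6,8,9,10,12}  ✓accept
'e' @ 2: {1,2,3,4,5,6,8,9,10,12}  ✓accept
'd' @ 3: {1,2,3,4,5,6,7,8,10,12}  ✓accept
'a' @ 4: {1,2,3,4,5,6,8,9,10,12}  ✓accept
'e' @ 5: {1,2,3,4,5,6,8,9,10,12}  ✓accept
'd' @ 6: {1,2,3,4,5,6,7,8,10,12}  ✓accept
'd' @ 7: {1,2,3,4,5,6,7,8,10,12}  ✓accept
'd' @ 8: {1,2,3,4,5,6,7,8,10,12}  ✓accept
after full input: {1,2,3,4,5,6,7,8,10,12}  (accept=1 in)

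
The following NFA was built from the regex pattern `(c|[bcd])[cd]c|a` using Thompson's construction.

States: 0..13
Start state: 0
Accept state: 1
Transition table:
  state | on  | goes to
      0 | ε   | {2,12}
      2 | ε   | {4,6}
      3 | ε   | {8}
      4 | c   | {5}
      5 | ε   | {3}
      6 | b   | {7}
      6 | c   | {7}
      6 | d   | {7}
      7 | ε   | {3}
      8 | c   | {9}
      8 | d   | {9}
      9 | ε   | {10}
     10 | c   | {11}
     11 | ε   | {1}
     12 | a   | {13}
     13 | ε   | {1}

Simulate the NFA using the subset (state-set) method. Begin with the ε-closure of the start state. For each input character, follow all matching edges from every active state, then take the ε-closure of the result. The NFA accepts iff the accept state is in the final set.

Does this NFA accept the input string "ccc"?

Answer: ACCEPT

Steps:
start: ε-closure({0}) = {0,2,4,6,12}
'c' @ 1: {3,5,7,8}
'c' @ 2: {9,10}
'c' @ 3: {1,11}  ✓accept
end set {1,11} — state 1 in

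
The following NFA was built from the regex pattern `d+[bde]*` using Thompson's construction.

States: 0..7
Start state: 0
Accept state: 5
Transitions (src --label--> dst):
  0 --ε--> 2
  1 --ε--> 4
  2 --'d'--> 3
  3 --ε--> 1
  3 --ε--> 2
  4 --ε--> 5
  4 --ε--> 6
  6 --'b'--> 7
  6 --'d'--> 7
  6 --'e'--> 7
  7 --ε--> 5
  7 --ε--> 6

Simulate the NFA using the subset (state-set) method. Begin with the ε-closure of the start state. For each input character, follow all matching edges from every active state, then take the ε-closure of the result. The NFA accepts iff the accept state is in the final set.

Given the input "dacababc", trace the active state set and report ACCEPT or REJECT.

Answer: REJECT

Steps:
initial (ε-close {0}): {0,2}
'd' @ 1: {1,2,3,4,5,6}  (accept∈set)
'a' @ 2: {}  — state set empty
rest 'cababc' ignored (set empty)
final: {}; accept 5 not in set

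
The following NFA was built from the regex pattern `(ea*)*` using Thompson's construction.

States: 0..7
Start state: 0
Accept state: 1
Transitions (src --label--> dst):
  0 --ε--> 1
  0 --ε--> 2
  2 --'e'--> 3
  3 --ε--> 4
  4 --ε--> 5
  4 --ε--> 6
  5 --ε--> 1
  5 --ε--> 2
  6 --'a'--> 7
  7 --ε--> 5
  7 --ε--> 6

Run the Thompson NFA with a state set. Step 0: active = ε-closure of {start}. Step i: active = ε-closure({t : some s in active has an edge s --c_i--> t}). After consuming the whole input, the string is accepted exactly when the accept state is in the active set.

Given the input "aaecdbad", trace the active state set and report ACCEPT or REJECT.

Answer: REJECT

Steps:
S₀ = ε-closure({0}) = {0,1,2}
'a' @ 1: {}  — no active states
rest 'aecdbad' ignored (set empty)
end set {} — state 1 not in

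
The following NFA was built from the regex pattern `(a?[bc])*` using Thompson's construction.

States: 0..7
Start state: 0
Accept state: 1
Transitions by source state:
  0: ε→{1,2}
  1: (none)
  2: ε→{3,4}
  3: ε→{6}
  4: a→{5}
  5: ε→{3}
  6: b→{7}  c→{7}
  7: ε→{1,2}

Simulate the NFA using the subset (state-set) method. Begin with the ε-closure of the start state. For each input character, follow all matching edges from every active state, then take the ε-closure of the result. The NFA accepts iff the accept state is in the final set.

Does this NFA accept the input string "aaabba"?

initial (ε-close {0}): {0,1,2,3,4,6}
'a' @ 1: {3,5,6}
'a' @ 2: {}  — dead — no transitions
rest 'abba' ignored (set empty)
end set {} — state 1 not in

Answer: REJECT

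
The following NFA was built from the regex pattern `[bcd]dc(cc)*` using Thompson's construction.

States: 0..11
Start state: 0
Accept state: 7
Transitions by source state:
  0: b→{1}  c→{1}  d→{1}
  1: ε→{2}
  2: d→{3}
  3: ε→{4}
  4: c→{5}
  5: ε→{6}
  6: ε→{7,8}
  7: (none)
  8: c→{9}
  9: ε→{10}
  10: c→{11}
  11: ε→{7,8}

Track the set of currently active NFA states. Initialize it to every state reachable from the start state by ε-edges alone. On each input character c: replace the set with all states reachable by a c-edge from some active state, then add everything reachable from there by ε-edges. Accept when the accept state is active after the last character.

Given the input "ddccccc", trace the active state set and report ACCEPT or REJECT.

S₀ = ε-closure({0}) = {0}
'd' @ 1: {1,2}
'd' @ 2: {3,4}
'c' @ 3: {5,6,7,8}  [accepting]
'c' @ 4: {9,10}
'c' @ 5: {7,8,11}  [accepting]
'c' @ 6: {9,10}
'c' @ 7: {7,8,11}  [accepting]
final: {7,8,11}; accept 7 in set

Answer: ACCEPT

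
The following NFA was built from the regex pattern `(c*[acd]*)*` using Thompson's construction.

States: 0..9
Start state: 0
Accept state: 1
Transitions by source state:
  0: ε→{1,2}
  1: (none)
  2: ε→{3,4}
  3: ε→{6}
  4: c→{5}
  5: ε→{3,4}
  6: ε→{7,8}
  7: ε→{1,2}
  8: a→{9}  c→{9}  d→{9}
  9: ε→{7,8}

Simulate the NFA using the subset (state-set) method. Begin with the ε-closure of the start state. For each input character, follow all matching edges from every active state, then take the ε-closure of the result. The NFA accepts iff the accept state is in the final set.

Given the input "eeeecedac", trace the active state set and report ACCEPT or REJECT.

Answer: REJECT

Trace:
initial (ε-close {0}): {0,1,2,3,4,6,7,8}
'e' @ 1: {}  — dead — no transitions
rest 'eeecedac' ignored (set empty)
final: {}; accept 1 not in set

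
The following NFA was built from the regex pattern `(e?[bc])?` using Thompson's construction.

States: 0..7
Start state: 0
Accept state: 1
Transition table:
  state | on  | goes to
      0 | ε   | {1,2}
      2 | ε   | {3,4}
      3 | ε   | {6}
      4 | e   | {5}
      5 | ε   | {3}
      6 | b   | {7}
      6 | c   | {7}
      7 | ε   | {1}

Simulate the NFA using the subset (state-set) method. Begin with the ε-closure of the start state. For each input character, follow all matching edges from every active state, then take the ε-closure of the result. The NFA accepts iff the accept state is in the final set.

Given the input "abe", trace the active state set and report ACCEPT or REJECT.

Answer: REJECT

Steps:
start: ε-closure({0}) = {0,1,2,3,4,6}
'a' @ 1: {}  — dead — no transitions
rest 'be' ignored (set empty)
end set {} — state 1 not in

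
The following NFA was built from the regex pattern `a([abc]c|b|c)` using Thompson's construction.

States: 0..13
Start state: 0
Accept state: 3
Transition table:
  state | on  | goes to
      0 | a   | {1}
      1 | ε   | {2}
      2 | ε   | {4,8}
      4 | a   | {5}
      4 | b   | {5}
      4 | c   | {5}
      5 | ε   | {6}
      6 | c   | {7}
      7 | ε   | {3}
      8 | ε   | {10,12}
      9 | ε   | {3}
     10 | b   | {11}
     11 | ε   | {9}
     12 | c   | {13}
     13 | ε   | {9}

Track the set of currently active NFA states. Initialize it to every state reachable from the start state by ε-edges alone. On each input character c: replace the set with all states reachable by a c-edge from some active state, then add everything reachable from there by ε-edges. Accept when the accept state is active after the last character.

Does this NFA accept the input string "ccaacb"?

Answer: REJECT

Trace:
S₀ = ε-closure({0}) = {0}
'c' @ 1: {}  — no active states
rest 'caacb' ignored (set empty)
end set {} — state 3 not in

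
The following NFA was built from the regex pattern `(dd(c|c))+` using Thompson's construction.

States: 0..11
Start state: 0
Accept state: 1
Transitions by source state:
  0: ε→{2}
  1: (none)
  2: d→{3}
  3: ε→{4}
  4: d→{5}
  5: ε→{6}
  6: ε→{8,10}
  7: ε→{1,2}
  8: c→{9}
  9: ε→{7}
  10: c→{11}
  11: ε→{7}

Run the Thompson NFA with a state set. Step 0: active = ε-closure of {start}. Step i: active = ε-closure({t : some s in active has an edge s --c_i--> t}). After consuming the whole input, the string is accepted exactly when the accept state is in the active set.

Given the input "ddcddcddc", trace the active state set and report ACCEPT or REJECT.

Answer: ACCEPT

Derivation:
start: ε-closure({0}) = {0,2}
'd' @ 1: {3,4}
'd' @ 2: {5,6,8,10}
'c' @ 3: {1,2,7,9,11}  ✓accept
'd' @ 4: {3,4}
'd' @ 5: {5,6,8,10}
'c' @ 6: {1,2,7,9,11}  ✓accept
'd' @ 7: {3,4}
'd' @ 8: {5,6,8,10}
'c' @ 9: {1,2,7,9,11}  ✓accept
after full input: {1,2,7,9,11}  (accept=1 in)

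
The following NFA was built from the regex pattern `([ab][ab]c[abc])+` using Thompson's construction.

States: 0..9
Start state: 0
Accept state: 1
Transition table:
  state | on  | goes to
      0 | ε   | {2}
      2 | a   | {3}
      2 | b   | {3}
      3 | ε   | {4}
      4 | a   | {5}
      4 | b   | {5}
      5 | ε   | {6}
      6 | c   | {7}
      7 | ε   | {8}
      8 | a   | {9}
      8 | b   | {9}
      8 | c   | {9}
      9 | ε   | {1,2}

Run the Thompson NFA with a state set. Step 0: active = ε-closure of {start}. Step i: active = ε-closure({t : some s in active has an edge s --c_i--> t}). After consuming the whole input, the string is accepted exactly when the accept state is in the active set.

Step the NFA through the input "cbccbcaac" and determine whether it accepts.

S₀ = ε-closure({0}) = {0,2}
'c' @ 1: {}  — state set empty
rest 'bccbcaac' ignored (set empty)
final: {}; accept 1 not in set

Answer: REJECT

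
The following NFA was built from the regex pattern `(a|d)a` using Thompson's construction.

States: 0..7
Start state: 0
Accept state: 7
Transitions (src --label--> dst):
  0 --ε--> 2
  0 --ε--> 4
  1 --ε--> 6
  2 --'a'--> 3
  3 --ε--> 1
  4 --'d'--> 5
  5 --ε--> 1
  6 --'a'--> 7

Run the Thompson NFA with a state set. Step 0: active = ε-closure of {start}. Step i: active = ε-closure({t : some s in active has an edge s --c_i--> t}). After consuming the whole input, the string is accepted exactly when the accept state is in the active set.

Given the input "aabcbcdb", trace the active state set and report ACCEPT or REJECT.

Answer: REJECT

Derivation:
S₀ = ε-closure({0}) = {0,2,4}
'a' @ 1: {1,3,6}
'a' @ 2: {7}  [accepting]
'b' @ 3: {}  — dead — no transitions
rest 'cbcdb' ignored (set empty)
end set {} — state 7 not in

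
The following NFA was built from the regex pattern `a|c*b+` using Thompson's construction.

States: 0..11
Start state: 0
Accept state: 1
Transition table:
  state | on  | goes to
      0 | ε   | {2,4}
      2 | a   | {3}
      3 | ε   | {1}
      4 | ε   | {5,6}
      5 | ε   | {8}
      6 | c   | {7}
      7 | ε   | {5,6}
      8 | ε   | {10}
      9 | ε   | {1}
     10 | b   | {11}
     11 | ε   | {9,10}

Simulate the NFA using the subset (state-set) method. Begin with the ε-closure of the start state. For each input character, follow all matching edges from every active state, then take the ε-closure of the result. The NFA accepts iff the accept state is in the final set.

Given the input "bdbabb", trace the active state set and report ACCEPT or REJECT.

Answer: REJECT

Derivation:
start: ε-closure({0}) = {0,2,4,5,6,8,10}
'b' @ 1: {1,9,10,11}  [accepting]
'd' @ 2: {}  — dead — no transitions
rest 'babb' ignored (set empty)
end set {} — state 1 not in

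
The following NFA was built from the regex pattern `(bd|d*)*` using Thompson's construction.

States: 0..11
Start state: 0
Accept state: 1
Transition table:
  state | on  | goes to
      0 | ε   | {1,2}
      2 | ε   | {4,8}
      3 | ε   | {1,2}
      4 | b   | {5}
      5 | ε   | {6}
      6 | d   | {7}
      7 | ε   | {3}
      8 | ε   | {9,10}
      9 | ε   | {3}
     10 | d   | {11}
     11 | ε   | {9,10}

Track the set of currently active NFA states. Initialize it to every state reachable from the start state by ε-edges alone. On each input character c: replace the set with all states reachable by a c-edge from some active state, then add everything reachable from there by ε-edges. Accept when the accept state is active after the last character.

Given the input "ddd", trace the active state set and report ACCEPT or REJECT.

Answer: ACCEPT

Steps:
S₀ = ε-closure({0}) = {0,1,2,3,4,8,9,10}
'd' @ 1: {1,2,3,4,8,9,10,11}  [accepting]
'd' @ 2: {1,2,3,4,8,9,10,11}  [accepting]
'd' @ 3: {1,2,3,4,8,9,10,11}  [accepting]
end set {1,2,3,4,8,9,10,11} — state 1 in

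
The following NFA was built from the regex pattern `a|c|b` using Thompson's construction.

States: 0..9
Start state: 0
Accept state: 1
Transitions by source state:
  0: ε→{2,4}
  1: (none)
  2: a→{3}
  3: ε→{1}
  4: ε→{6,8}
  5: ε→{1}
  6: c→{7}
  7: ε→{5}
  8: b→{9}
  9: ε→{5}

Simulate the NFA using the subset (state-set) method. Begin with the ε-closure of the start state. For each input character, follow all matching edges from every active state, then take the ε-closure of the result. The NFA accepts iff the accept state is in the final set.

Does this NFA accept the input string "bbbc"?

initial (ε-close {0}): {0,2,4,6,8}
'b' @ 1: {1,5,9}  [accepting]
'b' @ 2: {}  — state set empty
rest 'bc' ignored (set empty)
final: {}; accept 1 not in set

Answer: REJECT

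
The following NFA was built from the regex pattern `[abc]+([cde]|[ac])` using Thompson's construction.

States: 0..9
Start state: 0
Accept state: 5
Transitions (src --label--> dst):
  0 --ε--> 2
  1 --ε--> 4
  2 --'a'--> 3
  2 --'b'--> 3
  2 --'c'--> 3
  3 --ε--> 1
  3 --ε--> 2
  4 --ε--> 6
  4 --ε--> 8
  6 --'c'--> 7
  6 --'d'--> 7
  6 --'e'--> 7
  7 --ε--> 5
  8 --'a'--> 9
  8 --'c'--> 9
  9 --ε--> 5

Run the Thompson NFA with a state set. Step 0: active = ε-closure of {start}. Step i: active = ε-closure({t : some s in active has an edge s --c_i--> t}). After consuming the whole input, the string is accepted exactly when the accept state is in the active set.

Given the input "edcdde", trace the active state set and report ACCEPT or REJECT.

initial (ε-close {0}): {0,2}
'e' @ 1: {}  — state set empty
rest 'dcdde' ignored (set empty)
after full input: {}  (accept=5 not in)

Answer: REJECT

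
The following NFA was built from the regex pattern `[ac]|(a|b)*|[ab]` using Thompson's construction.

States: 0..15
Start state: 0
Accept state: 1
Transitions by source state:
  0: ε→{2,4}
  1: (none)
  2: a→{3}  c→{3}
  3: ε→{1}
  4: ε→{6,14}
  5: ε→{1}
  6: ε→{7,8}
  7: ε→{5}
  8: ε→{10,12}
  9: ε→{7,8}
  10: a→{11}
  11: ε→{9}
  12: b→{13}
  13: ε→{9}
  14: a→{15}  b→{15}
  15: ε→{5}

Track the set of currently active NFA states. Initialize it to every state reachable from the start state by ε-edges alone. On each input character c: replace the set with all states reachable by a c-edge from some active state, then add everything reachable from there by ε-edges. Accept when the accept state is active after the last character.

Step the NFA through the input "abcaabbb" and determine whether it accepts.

Answer: REJECT

Trace:
start: ε-closure({0}) = {0,1,2,4,5,6,7,8,10,12,14}
'a' @ 1: {1,3,5,7,8,9,10,11,12,15}  (accept∈set)
'b' @ 2: {1,5,7,8,9,10,12,13}  (accept∈set)
'c' @ 3: {}  — state set empty
rest 'aabbb' ignored (set empty)
final: {}; accept 1 not in set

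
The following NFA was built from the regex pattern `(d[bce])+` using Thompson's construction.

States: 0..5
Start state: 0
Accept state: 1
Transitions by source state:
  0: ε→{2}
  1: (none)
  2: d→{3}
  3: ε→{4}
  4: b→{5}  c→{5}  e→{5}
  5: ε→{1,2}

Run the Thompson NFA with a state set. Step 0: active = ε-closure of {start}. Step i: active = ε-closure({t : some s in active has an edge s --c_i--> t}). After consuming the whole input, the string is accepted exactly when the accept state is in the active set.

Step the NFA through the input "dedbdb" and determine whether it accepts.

start: ε-closure({0}) = {0,2}
'd' @ 1: {3,4}
'e' @ 2: {1,2,5}  [accepting]
'd' @ 3: {3,4}
'b' @ 4: {1,2,5}  [accepting]
'd' @ 5: {3,4}
'b' @ 6: {1,2,5}  [accepting]
end set {1,2,5} — state 1 in

Answer: ACCEPT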